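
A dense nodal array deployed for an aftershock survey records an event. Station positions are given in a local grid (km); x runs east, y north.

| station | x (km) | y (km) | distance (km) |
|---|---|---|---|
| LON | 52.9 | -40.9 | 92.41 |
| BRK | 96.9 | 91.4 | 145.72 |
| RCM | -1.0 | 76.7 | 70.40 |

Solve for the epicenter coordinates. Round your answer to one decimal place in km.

x ≈ -24.1 km, y ≈ 10.2 km

Circle about each station: (x − 52.9)² + (y + 40.9)² = 92.41²; (x − 96.9)² + (y − 91.4)² = 145.72²; (x + 1.0)² + (y − 76.7)² = 70.40².
Subtracting the LON equation from the BRK and RCM equations removes the quadratic terms:
88.0 x + 264.6 y = 577.64
-107.8 x + 235.2 y = 4996.12
Solving the 2×2 system: x ≈ -24.1, y ≈ 10.2 km.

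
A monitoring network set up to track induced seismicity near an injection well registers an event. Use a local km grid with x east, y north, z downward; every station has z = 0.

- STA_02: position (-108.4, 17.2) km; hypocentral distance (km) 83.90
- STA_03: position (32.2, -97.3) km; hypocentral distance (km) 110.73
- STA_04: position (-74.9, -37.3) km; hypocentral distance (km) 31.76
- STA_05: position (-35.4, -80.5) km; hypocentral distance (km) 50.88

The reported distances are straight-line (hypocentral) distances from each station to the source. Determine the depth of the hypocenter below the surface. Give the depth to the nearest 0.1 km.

Each station gives a sphere (x−x_i)² + (y−y_i)² + z² = d_i² (stations at z=0).
Subtracting the STA_02 sphere from STA_03 and STA_04: z² cancels, leaving linear equations in x and y:
281.2 x − 229.0 y = -6764.19
67.0 x − 109.0 y = 985.41
Solving: x ≈ -62.906, y ≈ -47.708 km (keep extra digits for the depth step; rounded: -62.9, -47.7).
Then from the STA_02 sphere: z² = 83.90² − (x + 108.4)² − (y − 17.2)² with x = -62.906, y = -47.708, so z ≈ 27.504 ≈ 27.5 km.

z ≈ 27.5 km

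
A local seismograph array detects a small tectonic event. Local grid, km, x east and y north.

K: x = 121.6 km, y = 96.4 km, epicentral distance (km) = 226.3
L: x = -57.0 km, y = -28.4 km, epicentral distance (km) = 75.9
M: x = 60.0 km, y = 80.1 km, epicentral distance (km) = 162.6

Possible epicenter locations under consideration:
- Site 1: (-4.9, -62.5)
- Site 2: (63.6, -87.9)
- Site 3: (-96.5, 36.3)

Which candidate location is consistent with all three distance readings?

Site 3

For each candidate, compare |candidate − station| to the reported distance:
Site 1: residuals K 23.2, L 13.6, M 5.9 → max 23.2 km
Site 2: residuals K 33.1, L 58.6, M 5.4 → max 58.6 km
Site 3: residuals K 0.1, L 0.1, M 0.1 → max 0.1 km
Only Site 3 has all residuals ≈ 0.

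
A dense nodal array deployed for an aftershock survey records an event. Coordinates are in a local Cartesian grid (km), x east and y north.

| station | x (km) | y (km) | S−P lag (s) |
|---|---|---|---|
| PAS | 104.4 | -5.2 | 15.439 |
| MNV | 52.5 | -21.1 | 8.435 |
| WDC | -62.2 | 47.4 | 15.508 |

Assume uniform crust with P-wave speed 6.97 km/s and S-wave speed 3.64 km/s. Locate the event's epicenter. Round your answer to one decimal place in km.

Distance from S−P lag: d = Δt · v_P v_S / (v_P − v_S) = Δt · (6.97·3.64)/(6.97−3.64) ≈ 7.6189·Δt.
So d_PAS = 117.63, d_MNV = 64.27, d_WDC = 118.15 km.
Circle about each station: (x − 104.4)² + (y + 5.2)² = 117.63²; (x − 52.5)² + (y + 21.1)² = 64.27²; (x + 62.2)² + (y − 47.4)² = 118.15².
Subtracting pairs of circle equations eliminates x²+y² and gives linear equations (the radical axes):
-103.8 x − 31.8 y = 1981.24
-333.2 x + 105.2 y = -4933.41
Solving the 2×2 system: x ≈ -2.4, y ≈ -54.5 km.

-2.4 km east, -54.5 km north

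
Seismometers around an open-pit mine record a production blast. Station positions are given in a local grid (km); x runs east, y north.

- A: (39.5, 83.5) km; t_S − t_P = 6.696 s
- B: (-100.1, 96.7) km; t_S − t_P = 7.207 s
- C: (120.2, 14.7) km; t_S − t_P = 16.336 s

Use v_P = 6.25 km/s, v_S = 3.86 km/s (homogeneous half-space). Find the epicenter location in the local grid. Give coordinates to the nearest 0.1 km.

-28.0 km east, 87.0 km north

Distance from S−P lag: d = Δt · v_P v_S / (v_P − v_S) = Δt · (6.25·3.86)/(6.25−3.86) ≈ 10.0941·Δt.
So d_A = 67.59, d_B = 72.75, d_C = 164.90 km.
Circle about each station: (x − 39.5)² + (y − 83.5)² = 67.59²; (x + 100.1)² + (y − 96.7)² = 72.75²; (x − 120.2)² + (y − 14.7)² = 164.90².
Subtracting pairs of circle equations eliminates x²+y² and gives linear equations (the radical axes):
-279.2 x + 26.4 y = 10114.25
161.4 x − 137.6 y = -16491.97
Solving the 2×2 system: x ≈ -28.0, y ≈ 87.0 km.
Check against A (with the unrounded x, y): √((x − 39.5)²+(y − 83.5)²) = 67.59 ≈ 67.59 km. ✓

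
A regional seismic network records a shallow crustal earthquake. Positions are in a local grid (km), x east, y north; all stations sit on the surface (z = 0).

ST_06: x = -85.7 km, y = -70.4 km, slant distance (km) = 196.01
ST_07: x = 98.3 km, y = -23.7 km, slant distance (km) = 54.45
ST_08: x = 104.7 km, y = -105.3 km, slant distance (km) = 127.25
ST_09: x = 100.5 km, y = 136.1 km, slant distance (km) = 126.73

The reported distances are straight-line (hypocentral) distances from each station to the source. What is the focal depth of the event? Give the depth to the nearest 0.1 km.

z ≈ 36.1 km

Each station gives a sphere (x−x_i)² + (y−y_i)² + z² = d_i² (stations at z=0).
Subtracting the ST_06 sphere from ST_07 and ST_08: z² cancels, leaving linear equations in x and y:
368.0 x + 93.4 y = 33379.05
380.8 x − 69.8 y = 31976.89
Solving: x ≈ 86.796, y ≈ 15.399 km (keep extra digits for the depth step; rounded: 86.8, 15.4).
Then from the ST_06 sphere: z² = 196.01² − (x + 85.7)² − (y + 70.4)² with x = 86.796, y = 15.399, so z ≈ 36.105 ≈ 36.1 km.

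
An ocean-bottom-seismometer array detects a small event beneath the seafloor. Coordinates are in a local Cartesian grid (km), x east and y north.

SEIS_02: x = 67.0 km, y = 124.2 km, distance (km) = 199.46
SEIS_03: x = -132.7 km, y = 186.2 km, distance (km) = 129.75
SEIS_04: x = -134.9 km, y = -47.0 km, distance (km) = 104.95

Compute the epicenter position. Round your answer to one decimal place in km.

(-120.8, 57.0)

Circle about each station: (x − 67.0)² + (y − 124.2)² = 199.46²; (x + 132.7)² + (y − 186.2)² = 129.75²; (x + 134.9)² + (y + 47.0)² = 104.95².
Subtracting the SEIS_02 equation from the SEIS_03 and SEIS_04 equations removes the quadratic terms:
-399.4 x + 124.0 y = 55314.32
-403.8 x − 342.4 y = 29262.16
Solving the 2×2 system: x ≈ -120.8, y ≈ 57.0 km.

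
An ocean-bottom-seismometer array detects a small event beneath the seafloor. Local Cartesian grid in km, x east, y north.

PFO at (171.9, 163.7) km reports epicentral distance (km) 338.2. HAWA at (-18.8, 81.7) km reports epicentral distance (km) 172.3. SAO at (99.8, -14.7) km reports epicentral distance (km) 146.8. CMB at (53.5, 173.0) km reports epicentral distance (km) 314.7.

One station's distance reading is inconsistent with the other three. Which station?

HAWA

Solve using three stations at a time. Using PFO, SAO, CMB (subtract circle equations pairwise → linear system) gives (x, y) ≈ (23.7, -140.3).
Distances from that point to each station vs reported:
  PFO: calculated 338.2 vs reported 338.2 → residual 0.0 km
  HAWA: calculated 226.1 vs reported 172.3 → residual 53.8 km
  SAO: calculated 146.9 vs reported 146.8 → residual 0.1 km
  CMB: calculated 314.7 vs reported 314.7 → residual 0.0 km
PFO, SAO, CMB are mutually consistent (residuals ≈ 0); HAWA is off by 53.8 km.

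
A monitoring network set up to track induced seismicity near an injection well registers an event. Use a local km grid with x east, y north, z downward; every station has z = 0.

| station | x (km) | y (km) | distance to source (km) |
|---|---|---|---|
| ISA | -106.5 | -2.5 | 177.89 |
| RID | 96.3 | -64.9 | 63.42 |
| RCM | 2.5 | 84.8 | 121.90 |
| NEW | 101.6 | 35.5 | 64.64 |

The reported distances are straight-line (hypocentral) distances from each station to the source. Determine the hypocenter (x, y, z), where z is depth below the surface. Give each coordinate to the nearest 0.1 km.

x ≈ 69.1 km, y ≈ -13.9 km, depth ≈ 26.1 km

Each station gives a sphere (x−x_i)² + (y−y_i)² + z² = d_i² (stations at z=0).
Subtracting the ISA sphere from RID and RCM: z² cancels, leaving linear equations in x and y:
405.6 x − 124.8 y = 29759.96
218.0 x + 174.6 y = 12634.03
Solving: x ≈ 69.093, y ≈ -13.908 km (keep extra digits for the depth step; rounded: 69.1, -13.9).
Then from the ISA sphere: z² = 177.89² − (x + 106.5)² − (y + 2.5)² with x = 69.093, y = -13.908, so z ≈ 26.111 ≈ 26.1 km.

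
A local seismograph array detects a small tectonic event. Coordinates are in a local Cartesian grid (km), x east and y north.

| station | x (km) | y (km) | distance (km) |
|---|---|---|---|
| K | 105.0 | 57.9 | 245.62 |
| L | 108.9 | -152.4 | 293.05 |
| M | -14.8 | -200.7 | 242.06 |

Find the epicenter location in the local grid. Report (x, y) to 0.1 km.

Circle about each station: (x − 105.0)² + (y − 57.9)² = 245.62²; (x − 108.9)² + (y + 152.4)² = 293.05²; (x + 14.8)² + (y + 200.7)² = 242.06².
Subtracting pairs of circle equations eliminates x²+y² and gives linear equations (the radical axes):
7.8 x − 420.6 y = -4841.56
-239.6 x − 517.2 y = 27858.26
Solving the 2×2 system: x ≈ -135.7, y ≈ 9.0 km.
Check against K (with the unrounded x, y): √((x − 105.0)²+(y − 57.9)²) = 245.60 ≈ 245.62 km. ✓

x ≈ -135.7 km, y ≈ 9.0 km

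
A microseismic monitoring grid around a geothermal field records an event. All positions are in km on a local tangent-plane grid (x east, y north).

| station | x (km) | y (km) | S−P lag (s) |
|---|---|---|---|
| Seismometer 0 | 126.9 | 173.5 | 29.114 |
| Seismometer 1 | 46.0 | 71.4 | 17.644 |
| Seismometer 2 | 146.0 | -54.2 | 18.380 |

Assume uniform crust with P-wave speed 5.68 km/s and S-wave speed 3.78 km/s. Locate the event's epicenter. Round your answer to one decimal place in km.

Distance from S−P lag: d = Δt · v_P v_S / (v_P − v_S) = Δt · (5.68·3.78)/(5.68−3.78) ≈ 11.3002·Δt.
So d_Seismometer 0 = 328.99, d_Seismometer 1 = 199.38, d_Seismometer 2 = 207.70 km.
Circle about each station: (x − 126.9)² + (y − 173.5)² = 328.99²; (x − 46.0)² + (y − 71.4)² = 199.38²; (x − 146.0)² + (y + 54.2)² = 207.70².
Subtracting pairs of circle equations eliminates x²+y² and gives linear equations (the radical axes):
-161.8 x − 204.2 y = 29490.14
38.2 x − 455.4 y = 43142.91
Solving the 2×2 system: x ≈ -56.7, y ≈ -99.5 km.

-56.7 km east, -99.5 km north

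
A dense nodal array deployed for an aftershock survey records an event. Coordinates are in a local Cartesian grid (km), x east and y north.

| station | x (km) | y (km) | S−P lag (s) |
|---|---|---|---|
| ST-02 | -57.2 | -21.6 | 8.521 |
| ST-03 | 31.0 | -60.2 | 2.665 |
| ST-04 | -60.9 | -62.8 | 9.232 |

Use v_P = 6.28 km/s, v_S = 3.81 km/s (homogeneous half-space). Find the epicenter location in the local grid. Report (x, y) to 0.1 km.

(24.2, -35.3)

Distance from S−P lag: d = Δt · v_P v_S / (v_P − v_S) = Δt · (6.28·3.81)/(6.28−3.81) ≈ 9.6870·Δt.
So d_ST-02 = 82.54, d_ST-03 = 25.82, d_ST-04 = 89.43 km.
Circle about each station: (x + 57.2)² + (y + 21.6)² = 82.54²; (x − 31.0)² + (y + 60.2)² = 25.82²; (x + 60.9)² + (y + 62.8)² = 89.43².
Subtracting the ST-02 equation from the ST-03 and ST-04 equations removes the quadratic terms:
176.4 x − 77.2 y = 6992.82
-7.4 x − 82.4 y = 2729.38
Solving the 2×2 system: x ≈ 24.2, y ≈ -35.3 km.
Check against ST-02 (with the unrounded x, y): √((x + 57.2)²+(y + 21.6)²) = 82.54 ≈ 82.54 km. ✓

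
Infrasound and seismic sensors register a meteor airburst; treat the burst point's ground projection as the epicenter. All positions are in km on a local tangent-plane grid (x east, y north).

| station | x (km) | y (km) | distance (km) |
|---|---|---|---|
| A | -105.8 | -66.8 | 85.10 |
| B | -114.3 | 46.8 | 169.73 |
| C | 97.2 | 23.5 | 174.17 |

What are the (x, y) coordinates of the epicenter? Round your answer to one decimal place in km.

Circle about each station: (x + 105.8)² + (y + 66.8)² = 85.10²; (x + 114.3)² + (y − 46.8)² = 169.73²; (x − 97.2)² + (y − 23.5)² = 174.17².
Subtracting the A equation from the B and C equations removes the quadratic terms:
-17.0 x + 227.2 y = -21967.41
406.0 x + 180.6 y = -28748.97
Solving the 2×2 system: x ≈ -26.9, y ≈ -98.7 km.
Check against A (with the unrounded x, y): √((x + 105.8)²+(y + 66.8)²) = 85.10 ≈ 85.10 km. ✓

-26.9 km east, -98.7 km north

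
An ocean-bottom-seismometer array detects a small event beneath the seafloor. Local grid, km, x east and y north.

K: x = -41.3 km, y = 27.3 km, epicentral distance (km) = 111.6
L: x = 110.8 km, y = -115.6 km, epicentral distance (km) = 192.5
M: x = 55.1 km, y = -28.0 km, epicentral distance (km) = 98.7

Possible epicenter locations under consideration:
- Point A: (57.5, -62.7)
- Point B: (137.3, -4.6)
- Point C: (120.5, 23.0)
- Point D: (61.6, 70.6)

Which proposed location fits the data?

Point D

For each candidate, compare |candidate − station| to the reported distance:
Point A: residuals K 22.0, L 117.4, M 63.9 → max 117.4 km
Point B: residuals K 69.8, L 78.4, M 13.2 → max 78.4 km
Point C: residuals K 50.3, L 53.6, M 15.8 → max 53.6 km
Point D: residuals K 0.0, L 0.1, M 0.1 → max 0.1 km
Only Point D has all residuals ≈ 0.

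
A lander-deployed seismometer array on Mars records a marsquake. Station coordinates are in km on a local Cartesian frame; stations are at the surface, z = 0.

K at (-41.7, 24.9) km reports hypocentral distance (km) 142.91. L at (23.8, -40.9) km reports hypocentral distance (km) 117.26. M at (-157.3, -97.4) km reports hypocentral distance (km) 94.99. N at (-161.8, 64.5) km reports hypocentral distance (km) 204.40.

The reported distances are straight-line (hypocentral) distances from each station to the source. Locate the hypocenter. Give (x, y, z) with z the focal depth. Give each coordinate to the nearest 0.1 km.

x ≈ -65.5 km, y ≈ -115.0 km, depth ≈ 16.9 km

Each station gives a sphere (x−x_i)² + (y−y_i)² + z² = d_i² (stations at z=0).
Subtracting the K sphere from L and M: z² cancels, leaving linear equations in x and y:
131.0 x − 131.6 y = 6553.71
-231.2 x − 244.6 y = 43271.32
Solving: x ≈ -65.496, y ≈ -114.998 km (keep extra digits for the depth step; rounded: -65.5, -115.0).
Then from the K sphere: z² = 142.91² − (x + 41.7)² − (y − 24.9)² with x = -65.496, y = -114.998, so z ≈ 16.899 ≈ 16.9 km.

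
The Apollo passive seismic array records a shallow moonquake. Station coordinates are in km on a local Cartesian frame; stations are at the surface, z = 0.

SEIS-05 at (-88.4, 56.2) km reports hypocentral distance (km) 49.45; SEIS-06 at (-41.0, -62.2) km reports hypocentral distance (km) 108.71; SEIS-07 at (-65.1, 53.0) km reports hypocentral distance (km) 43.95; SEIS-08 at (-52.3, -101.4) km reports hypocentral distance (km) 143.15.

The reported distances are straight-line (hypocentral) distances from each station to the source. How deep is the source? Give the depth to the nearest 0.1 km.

Each station gives a sphere (x−x_i)² + (y−y_i)² + z² = d_i² (stations at z=0).
Subtracting the SEIS-05 sphere from SEIS-06 and SEIS-07: z² cancels, leaving linear equations in x and y:
94.8 x − 236.8 y = -14795.72
46.6 x − 6.4 y = -3412.29
Solving: x ≈ -68.405, y ≈ 35.097 km (keep extra digits for the depth step; rounded: -68.4, 35.1).
Then from the SEIS-05 sphere: z² = 49.45² − (x + 88.4)² − (y − 56.2)² with x = -68.405, y = 35.097, so z ≈ 40.002 ≈ 40.0 km.
Check against SEIS-08 (with the unrounded solution): distance 143.15 ≈ 143.15 km. ✓

40.0 km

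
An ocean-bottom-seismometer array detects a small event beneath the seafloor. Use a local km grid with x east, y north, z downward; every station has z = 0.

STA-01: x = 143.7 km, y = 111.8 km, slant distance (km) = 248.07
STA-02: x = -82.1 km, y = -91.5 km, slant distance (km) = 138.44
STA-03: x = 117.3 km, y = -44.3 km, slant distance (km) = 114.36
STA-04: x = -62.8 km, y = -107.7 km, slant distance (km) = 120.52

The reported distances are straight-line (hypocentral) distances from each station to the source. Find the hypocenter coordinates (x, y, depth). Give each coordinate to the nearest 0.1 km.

x ≈ 42.0 km, y ≈ -106.5 km, depth ≈ 59.5 km

Each station gives a sphere (x−x_i)² + (y−y_i)² + z² = d_i² (stations at z=0).
Subtracting the STA-01 sphere from STA-02 and STA-03: z² cancels, leaving linear equations in x and y:
-451.6 x − 406.6 y = 24336.82
-52.8 x − 312.2 y = 31033.37
Solving: x ≈ 42.003, y ≈ -106.506 km (keep extra digits for the depth step; rounded: 42.0, -106.5).
Then from the STA-01 sphere: z² = 248.07² − (x − 143.7)² − (y − 111.8)² with x = 42.003, y = -106.506, so z ≈ 59.489 ≈ 59.5 km.
Check against STA-04 (with the unrounded solution): distance 120.52 ≈ 120.52 km. ✓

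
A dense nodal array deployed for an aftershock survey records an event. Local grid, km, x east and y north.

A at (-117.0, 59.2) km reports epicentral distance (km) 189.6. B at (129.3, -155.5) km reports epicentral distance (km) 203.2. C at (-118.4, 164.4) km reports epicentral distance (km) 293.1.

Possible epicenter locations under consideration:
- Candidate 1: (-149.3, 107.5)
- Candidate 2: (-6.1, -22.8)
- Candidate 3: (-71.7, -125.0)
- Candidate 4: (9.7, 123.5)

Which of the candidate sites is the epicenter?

For each candidate, compare |candidate − station| to the reported distance:
Candidate 1: residuals A 131.5, B 179.9, C 228.4 → max 228.4 km
Candidate 2: residuals A 51.7, B 13.6, C 74.8 → max 74.8 km
Candidate 3: residuals A 0.1, B 0.1, C 0.0 → max 0.1 km
Candidate 4: residuals A 47.5, B 100.4, C 158.6 → max 158.6 km
Only Candidate 3 has all residuals ≈ 0.

Candidate 3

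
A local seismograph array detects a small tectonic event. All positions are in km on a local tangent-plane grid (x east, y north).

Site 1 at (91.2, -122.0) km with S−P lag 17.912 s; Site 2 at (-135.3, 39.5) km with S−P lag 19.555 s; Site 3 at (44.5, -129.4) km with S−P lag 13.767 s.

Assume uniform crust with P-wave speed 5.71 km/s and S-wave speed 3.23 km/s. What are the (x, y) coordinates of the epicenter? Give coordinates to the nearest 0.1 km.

-21.7 km east, -51.3 km north

Distance from S−P lag: d = Δt · v_P v_S / (v_P − v_S) = Δt · (5.71·3.23)/(5.71−3.23) ≈ 7.4368·Δt.
So d_Site 1 = 133.21, d_Site 2 = 145.43, d_Site 3 = 102.38 km.
Circle about each station: (x − 91.2)² + (y + 122.0)² = 133.21²; (x + 135.3)² + (y − 39.5)² = 145.43²; (x − 44.5)² + (y + 129.4)² = 102.38².
Subtracting the Site 1 equation from the Site 2 and Site 3 equations removes the quadratic terms:
-453.0 x + 323.0 y = -6740.08
-93.4 x − 14.8 y = 2786.41
Solving the 2×2 system: x ≈ -21.7, y ≈ -51.3 km.
Check against Site 1 (with the unrounded x, y): √((x − 91.2)²+(y + 122.0)²) = 133.21 ≈ 133.21 km. ✓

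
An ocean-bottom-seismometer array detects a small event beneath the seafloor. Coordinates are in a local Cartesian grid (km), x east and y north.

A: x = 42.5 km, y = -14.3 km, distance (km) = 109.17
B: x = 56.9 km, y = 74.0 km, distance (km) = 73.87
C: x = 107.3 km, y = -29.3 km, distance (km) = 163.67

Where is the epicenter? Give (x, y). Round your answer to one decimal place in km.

x ≈ -16.9 km, y ≈ 77.3 km

Circle about each station: (x − 42.5)² + (y + 14.3)² = 109.17²; (x − 56.9)² + (y − 74.0)² = 73.87²; (x − 107.3)² + (y + 29.3)² = 163.67².
Subtracting pairs of circle equations eliminates x²+y² and gives linear equations (the radical axes):
28.8 x + 176.6 y = 13164.18
129.6 x − 30.0 y = -4508.74
Solving the 2×2 system: x ≈ -16.9, y ≈ 77.3 km.
Check against A (with the unrounded x, y): √((x − 42.5)²+(y + 14.3)²) = 109.17 ≈ 109.17 km. ✓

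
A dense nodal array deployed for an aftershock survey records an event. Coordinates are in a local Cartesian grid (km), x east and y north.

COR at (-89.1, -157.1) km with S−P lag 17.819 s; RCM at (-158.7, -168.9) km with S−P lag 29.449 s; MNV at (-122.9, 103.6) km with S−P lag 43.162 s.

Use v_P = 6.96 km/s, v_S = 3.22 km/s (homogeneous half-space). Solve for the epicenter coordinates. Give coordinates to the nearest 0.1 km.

Distance from S−P lag: d = Δt · v_P v_S / (v_P − v_S) = Δt · (6.96·3.22)/(6.96−3.22) ≈ 5.9923·Δt.
So d_COR = 106.78, d_RCM = 176.47, d_MNV = 258.64 km.
Circle about each station: (x + 89.1)² + (y + 157.1)² = 106.78²; (x + 158.7)² + (y + 168.9)² = 176.47²; (x + 122.9)² + (y − 103.6)² = 258.64².
Subtracting the COR equation from the RCM and MNV equations removes the quadratic terms:
-139.2 x − 23.6 y = 1353.99
-67.6 x + 521.4 y = -62274.53
Solving the 2×2 system: x ≈ 10.3, y ≈ -118.1 km.
Check against COR (with the unrounded x, y): √((x + 89.1)²+(y + 157.1)²) = 106.77 ≈ 106.78 km. ✓

(10.3, -118.1)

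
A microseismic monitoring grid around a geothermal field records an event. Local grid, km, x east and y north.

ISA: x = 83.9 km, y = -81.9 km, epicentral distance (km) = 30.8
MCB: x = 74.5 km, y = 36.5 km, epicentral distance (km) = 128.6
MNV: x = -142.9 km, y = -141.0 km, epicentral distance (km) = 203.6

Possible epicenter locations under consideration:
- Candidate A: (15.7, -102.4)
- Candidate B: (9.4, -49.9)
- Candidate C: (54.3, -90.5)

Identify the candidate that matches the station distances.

Candidate C

For each candidate, compare |candidate − station| to the reported distance:
Candidate A: residuals ISA 40.4, MCB 22.2, MNV 40.4 → max 40.4 km
Candidate B: residuals ISA 50.3, MCB 20.4, MNV 26.1 → max 50.3 km
Candidate C: residuals ISA 0.0, MCB 0.0, MNV 0.0 → max 0.0 km
Only Candidate C has all residuals ≈ 0.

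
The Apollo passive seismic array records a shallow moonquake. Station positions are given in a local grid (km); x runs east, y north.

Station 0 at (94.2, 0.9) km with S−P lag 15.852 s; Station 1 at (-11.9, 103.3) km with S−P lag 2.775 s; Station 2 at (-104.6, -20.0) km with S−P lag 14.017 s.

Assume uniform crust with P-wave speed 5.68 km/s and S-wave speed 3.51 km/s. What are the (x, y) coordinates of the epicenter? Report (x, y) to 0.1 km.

x ≈ -26.5 km, y ≈ 82.4 km

Distance from S−P lag: d = Δt · v_P v_S / (v_P − v_S) = Δt · (5.68·3.51)/(5.68−3.51) ≈ 9.1875·Δt.
So d_Station 0 = 145.64, d_Station 1 = 25.50, d_Station 2 = 128.78 km.
Circle about each station: (x − 94.2)² + (y − 0.9)² = 145.64²; (x + 11.9)² + (y − 103.3)² = 25.50²; (x + 104.6)² + (y + 20.0)² = 128.78².
Subtracting the Station 0 equation from the Station 1 and Station 2 equations removes the quadratic terms:
-212.2 x + 204.8 y = 22498.81
-397.6 x − 41.8 y = 7093.43
Solving the 2×2 system: x ≈ -26.5, y ≈ 82.4 km.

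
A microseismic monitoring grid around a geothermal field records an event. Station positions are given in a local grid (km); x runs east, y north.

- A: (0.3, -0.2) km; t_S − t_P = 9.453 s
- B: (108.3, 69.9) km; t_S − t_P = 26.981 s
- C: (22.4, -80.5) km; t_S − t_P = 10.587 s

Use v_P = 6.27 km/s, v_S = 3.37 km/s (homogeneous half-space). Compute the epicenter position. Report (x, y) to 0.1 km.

x ≈ -48.1 km, y ≈ -49.2 km

Distance from S−P lag: d = Δt · v_P v_S / (v_P − v_S) = Δt · (6.27·3.37)/(6.27−3.37) ≈ 7.2862·Δt.
So d_A = 68.88, d_B = 196.59, d_C = 77.14 km.
Circle about each station: (x − 0.3)² + (y + 0.2)² = 68.88²; (x − 108.3)² + (y − 69.9)² = 196.59²; (x − 22.4)² + (y + 80.5)² = 77.14².
Subtracting the A equation from the B and C equations removes the quadratic terms:
216.0 x + 140.2 y = -17288.40
44.2 x − 160.6 y = 5775.75
Solving the 2×2 system: x ≈ -48.1, y ≈ -49.2 km.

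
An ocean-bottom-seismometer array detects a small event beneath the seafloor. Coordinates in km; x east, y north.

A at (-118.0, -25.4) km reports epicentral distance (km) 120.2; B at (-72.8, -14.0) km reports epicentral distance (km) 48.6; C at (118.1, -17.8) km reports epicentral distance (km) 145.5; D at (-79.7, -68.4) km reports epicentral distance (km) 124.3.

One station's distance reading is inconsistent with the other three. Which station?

Solve using three stations at a time. Using A, C, D (subtract circle equations pairwise → linear system) gives (x, y) ≈ (-16.1, 38.4).
Distances from that point to each station vs reported:
  A: calculated 120.2 vs reported 120.2 → residual 0.0 km
  B: calculated 77.2 vs reported 48.6 → residual 28.6 km
  C: calculated 145.5 vs reported 145.5 → residual 0.0 km
  D: calculated 124.3 vs reported 124.3 → residual 0.0 km
A, C, D are mutually consistent (residuals ≈ 0); B is off by 28.6 km.

B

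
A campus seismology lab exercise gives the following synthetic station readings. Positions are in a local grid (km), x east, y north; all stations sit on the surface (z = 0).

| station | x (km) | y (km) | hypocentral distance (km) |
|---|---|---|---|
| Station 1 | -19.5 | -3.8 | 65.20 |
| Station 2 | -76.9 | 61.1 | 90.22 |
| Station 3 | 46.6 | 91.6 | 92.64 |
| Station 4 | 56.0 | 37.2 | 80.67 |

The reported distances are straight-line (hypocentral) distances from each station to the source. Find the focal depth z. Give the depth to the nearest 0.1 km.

50.6 km

Each station gives a sphere (x−x_i)² + (y−y_i)² + z² = d_i² (stations at z=0).
Subtracting the Station 1 sphere from Station 2 and Station 3: z² cancels, leaving linear equations in x and y:
-114.8 x + 129.8 y = 5363.52
132.2 x + 190.8 y = 5836.30
Solving: x ≈ -6.805, y ≈ 35.303 km (keep extra digits for the depth step; rounded: -6.8, 35.3).
Then from the Station 1 sphere: z² = 65.20² − (x + 19.5)² − (y + 3.8)² with x = -6.805, y = 35.303, so z ≈ 50.605 ≈ 50.6 km.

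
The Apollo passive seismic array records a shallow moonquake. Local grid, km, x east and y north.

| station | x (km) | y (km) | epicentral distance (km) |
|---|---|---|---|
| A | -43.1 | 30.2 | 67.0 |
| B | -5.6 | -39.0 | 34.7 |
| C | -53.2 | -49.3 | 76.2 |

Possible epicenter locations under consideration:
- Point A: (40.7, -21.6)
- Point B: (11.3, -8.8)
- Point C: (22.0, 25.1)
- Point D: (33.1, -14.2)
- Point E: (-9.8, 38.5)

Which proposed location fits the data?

Point B

For each candidate, compare |candidate − station| to the reported distance:
Point A: residuals A 31.5, B 14.8, C 21.7 → max 31.5 km
Point B: residuals A 0.1, B 0.1, C 0.0 → max 0.1 km
Point C: residuals A 1.7, B 35.1, C 29.6 → max 35.1 km
Point D: residuals A 21.2, B 11.3, C 17.0 → max 21.2 km
Point E: residuals A 32.7, B 42.9, C 21.7 → max 42.9 km
Only Point B has all residuals ≈ 0.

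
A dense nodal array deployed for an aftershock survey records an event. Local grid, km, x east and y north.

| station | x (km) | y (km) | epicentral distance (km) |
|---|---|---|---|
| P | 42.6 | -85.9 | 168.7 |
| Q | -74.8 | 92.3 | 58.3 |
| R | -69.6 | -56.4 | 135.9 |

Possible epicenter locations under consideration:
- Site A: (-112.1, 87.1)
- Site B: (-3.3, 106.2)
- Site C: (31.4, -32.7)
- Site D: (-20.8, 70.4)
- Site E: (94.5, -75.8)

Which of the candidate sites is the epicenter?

Site D

For each candidate, compare |candidate − station| to the reported distance:
Site A: residuals P 63.4, Q 20.6, R 13.8 → max 63.4 km
Site B: residuals P 28.8, Q 14.5, R 39.7 → max 39.7 km
Site C: residuals P 114.3, Q 105.7, R 32.2 → max 114.3 km
Site D: residuals P 0.0, Q 0.0, R 0.0 → max 0.0 km
Site E: residuals P 115.8, Q 180.3, R 29.3 → max 180.3 km
Only Site D has all residuals ≈ 0.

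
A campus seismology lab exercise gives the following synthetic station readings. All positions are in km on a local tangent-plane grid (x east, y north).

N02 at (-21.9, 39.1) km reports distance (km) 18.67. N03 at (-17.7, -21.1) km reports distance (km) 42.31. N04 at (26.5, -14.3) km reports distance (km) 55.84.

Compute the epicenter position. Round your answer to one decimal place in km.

Circle about each station: (x + 21.9)² + (y − 39.1)² = 18.67²; (x + 17.7)² + (y + 21.1)² = 42.31²; (x − 26.5)² + (y + 14.3)² = 55.84².
Subtracting the N02 equation from the N03 and N04 equations removes the quadratic terms:
8.4 x − 120.4 y = -2691.49
96.8 x − 106.8 y = -3871.22
Solving the 2×2 system: x ≈ -16.6, y ≈ 21.2 km.
Check against N02 (with the unrounded x, y): √((x + 21.9)²+(y − 39.1)²) = 18.67 ≈ 18.67 km. ✓

x ≈ -16.6 km, y ≈ 21.2 km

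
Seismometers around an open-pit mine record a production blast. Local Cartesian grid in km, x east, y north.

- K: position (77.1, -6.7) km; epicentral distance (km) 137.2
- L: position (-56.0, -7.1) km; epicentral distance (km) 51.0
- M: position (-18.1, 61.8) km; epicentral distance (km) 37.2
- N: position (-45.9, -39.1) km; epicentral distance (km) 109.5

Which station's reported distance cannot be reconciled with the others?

Solve using three stations at a time. Using K, L, M (subtract circle equations pairwise → linear system) gives (x, y) ≈ (-50.5, 43.6).
Distances from that point to each station vs reported:
  K: calculated 137.2 vs reported 137.2 → residual 0.0 km
  L: calculated 51.0 vs reported 51.0 → residual 0.0 km
  M: calculated 37.2 vs reported 37.2 → residual 0.0 km
  N: calculated 82.8 vs reported 109.5 → residual 26.7 km
K, L, M are mutually consistent (residuals ≈ 0); N is off by 26.7 km.

N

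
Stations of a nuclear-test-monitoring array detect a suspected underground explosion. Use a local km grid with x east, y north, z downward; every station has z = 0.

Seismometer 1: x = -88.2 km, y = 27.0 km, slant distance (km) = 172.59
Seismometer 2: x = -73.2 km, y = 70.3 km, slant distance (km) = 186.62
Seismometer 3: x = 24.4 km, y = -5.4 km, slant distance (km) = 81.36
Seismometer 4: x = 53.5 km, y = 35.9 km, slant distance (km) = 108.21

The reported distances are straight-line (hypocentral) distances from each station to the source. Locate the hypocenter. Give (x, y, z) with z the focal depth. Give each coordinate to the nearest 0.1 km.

x ≈ 51.9 km, y ≈ -55.5 km, depth ≈ 57.9 km

Each station gives a sphere (x−x_i)² + (y−y_i)² + z² = d_i² (stations at z=0).
Subtracting the Seismometer 1 sphere from Seismometer 2 and Seismometer 3: z² cancels, leaving linear equations in x and y:
30.0 x + 86.6 y = -3247.63
225.2 x − 64.8 y = 15284.14
Solving: x ≈ 51.904, y ≈ -55.482 km (keep extra digits for the depth step; rounded: 51.9, -55.5).
Then from the Seismometer 1 sphere: z² = 172.59² − (x + 88.2)² − (y − 27.0)² with x = 51.904, y = -55.482, so z ≈ 57.921 ≈ 57.9 km.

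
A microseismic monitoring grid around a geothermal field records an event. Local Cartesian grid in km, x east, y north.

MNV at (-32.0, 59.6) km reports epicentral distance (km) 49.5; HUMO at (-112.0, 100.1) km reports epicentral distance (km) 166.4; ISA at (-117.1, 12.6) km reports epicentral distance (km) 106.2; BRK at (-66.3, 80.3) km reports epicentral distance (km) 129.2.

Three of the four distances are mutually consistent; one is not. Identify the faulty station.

Solve using three stations at a time. Using HUMO, ISA, BRK (subtract circle equations pairwise → linear system) gives (x, y) ≈ (-26.4, -42.6).
Distances from that point to each station vs reported:
  MNV: calculated 102.3 vs reported 49.5 → residual 52.8 km
  HUMO: calculated 166.4 vs reported 166.4 → residual 0.0 km
  ISA: calculated 106.2 vs reported 106.2 → residual 0.0 km
  BRK: calculated 129.2 vs reported 129.2 → residual 0.0 km
HUMO, ISA, BRK are mutually consistent (residuals ≈ 0); MNV is off by 52.8 km.

MNV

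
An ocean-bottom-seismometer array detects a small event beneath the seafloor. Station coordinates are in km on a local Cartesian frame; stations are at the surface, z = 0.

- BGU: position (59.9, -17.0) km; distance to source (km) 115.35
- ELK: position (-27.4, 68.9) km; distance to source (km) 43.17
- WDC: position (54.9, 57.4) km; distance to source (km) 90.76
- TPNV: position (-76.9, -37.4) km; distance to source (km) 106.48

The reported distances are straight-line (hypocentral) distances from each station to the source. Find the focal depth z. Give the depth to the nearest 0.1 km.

Each station gives a sphere (x−x_i)² + (y−y_i)² + z² = d_i² (stations at z=0).
Subtracting the BGU sphere from ELK and WDC: z² cancels, leaving linear equations in x and y:
-174.6 x + 171.8 y = 13062.93
-10.0 x + 148.8 y = 7500.00
Solving: x ≈ -27.007, y ≈ 48.588 km (keep extra digits for the depth step; rounded: -27.0, 48.6).
Then from the BGU sphere: z² = 115.35² − (x − 59.9)² − (y + 17.0)² with x = -27.007, y = 48.588, so z ≈ 38.092 ≈ 38.1 km.

z ≈ 38.1 km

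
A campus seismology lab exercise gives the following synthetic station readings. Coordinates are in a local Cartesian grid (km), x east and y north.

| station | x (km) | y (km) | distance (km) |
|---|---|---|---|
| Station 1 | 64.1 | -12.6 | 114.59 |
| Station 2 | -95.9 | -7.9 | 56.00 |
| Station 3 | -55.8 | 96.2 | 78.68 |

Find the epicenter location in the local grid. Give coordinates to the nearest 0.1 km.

Circle about each station: (x − 64.1)² + (y + 12.6)² = 114.59²; (x + 95.9)² + (y + 7.9)² = 56.00²; (x + 55.8)² + (y − 96.2)² = 78.68².
Subtracting the Station 1 equation from the Station 2 and Station 3 equations removes the quadratic terms:
-320.0 x + 9.4 y = 14986.52
-239.8 x + 217.6 y = 15040.84
Solving the 2×2 system: x ≈ -46.3, y ≈ 18.1 km.

x ≈ -46.3 km, y ≈ 18.1 km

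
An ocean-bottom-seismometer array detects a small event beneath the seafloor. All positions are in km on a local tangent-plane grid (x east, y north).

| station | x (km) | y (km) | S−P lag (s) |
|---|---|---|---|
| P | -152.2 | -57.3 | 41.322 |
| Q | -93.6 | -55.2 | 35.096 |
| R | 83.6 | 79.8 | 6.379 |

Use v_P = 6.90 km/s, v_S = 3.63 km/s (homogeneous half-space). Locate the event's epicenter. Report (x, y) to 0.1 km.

Distance from S−P lag: d = Δt · v_P v_S / (v_P − v_S) = Δt · (6.90·3.63)/(6.90−3.63) ≈ 7.6596·Δt.
So d_P = 316.51, d_Q = 268.82, d_R = 48.86 km.
Circle about each station: (x + 152.2)² + (y + 57.3)² = 316.51²; (x + 93.6)² + (y + 55.2)² = 268.82²; (x − 83.6)² + (y − 79.8)² = 48.86².
Subtracting the P equation from the Q and R equations removes the quadratic terms:
117.2 x + 4.2 y = 13274.26
471.6 x + 274.2 y = 84700.15
Solving the 2×2 system: x ≈ 108.9, y ≈ 121.6 km.

108.9 km east, 121.6 km north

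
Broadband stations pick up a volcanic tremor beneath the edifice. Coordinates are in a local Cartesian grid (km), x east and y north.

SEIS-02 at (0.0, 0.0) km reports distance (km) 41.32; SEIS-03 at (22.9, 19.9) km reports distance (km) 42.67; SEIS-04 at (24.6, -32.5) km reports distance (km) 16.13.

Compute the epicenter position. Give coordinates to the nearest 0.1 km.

Circle about each station: x² + y² = 41.32²; (x − 22.9)² + (y − 19.9)² = 42.67²; (x − 24.6)² + (y + 32.5)² = 16.13².
Subtracting the SEIS-02 equation from the SEIS-03 and SEIS-04 equations removes the quadratic terms:
45.8 x + 39.8 y = 807.03
49.2 x − 65.0 y = 3108.58
Solving the 2×2 system: x ≈ 35.7, y ≈ -20.8 km.
Check against SEIS-02 (with the unrounded x, y): √(x²+y²) = 41.32 ≈ 41.32 km. ✓

35.7 km east, -20.8 km north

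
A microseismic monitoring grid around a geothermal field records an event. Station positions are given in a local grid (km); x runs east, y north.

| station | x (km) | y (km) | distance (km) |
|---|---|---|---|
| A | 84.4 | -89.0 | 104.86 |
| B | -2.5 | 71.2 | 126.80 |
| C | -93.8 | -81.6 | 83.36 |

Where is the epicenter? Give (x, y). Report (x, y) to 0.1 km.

Circle about each station: (x − 84.4)² + (y + 89.0)² = 104.86²; (x + 2.5)² + (y − 71.2)² = 126.80²; (x + 93.8)² + (y + 81.6)² = 83.36².
Subtracting the A equation from the B and C equations removes the quadratic terms:
-173.8 x + 320.4 y = -15051.29
-356.4 x + 14.8 y = 4459.37
Solving the 2×2 system: x ≈ -14.8, y ≈ -55.0 km.
Check against A (with the unrounded x, y): √((x − 84.4)²+(y + 89.0)²) = 104.86 ≈ 104.86 km. ✓

x ≈ -14.8 km, y ≈ -55.0 km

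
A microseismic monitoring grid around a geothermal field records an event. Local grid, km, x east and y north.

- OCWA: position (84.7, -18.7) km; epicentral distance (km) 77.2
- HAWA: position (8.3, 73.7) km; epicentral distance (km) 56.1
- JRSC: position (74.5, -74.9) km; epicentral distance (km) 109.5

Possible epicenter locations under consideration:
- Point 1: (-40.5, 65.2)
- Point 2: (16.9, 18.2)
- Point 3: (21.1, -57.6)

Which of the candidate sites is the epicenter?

Point 2

For each candidate, compare |candidate − station| to the reported distance:
Point 1: residuals OCWA 73.5, HAWA 6.6, JRSC 71.8 → max 73.5 km
Point 2: residuals OCWA 0.0, HAWA 0.1, JRSC 0.0 → max 0.1 km
Point 3: residuals OCWA 2.6, HAWA 75.8, JRSC 53.4 → max 75.8 km
Only Point 2 has all residuals ≈ 0.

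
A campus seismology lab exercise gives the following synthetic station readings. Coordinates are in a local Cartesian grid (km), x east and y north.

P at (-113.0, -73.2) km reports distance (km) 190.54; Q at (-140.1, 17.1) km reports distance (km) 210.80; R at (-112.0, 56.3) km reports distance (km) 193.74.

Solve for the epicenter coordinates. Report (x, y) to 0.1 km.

Circle about each station: (x + 113.0)² + (y + 73.2)² = 190.54²; (x + 140.1)² + (y − 17.1)² = 210.80²; (x + 112.0)² + (y − 56.3)² = 193.74².
Subtracting the P equation from the Q and R equations removes the quadratic terms:
-54.2 x + 180.6 y = -6337.97
2.0 x + 259.0 y = -3643.25
Solving the 2×2 system: x ≈ 68.3, y ≈ -14.6 km.
Check against P (with the unrounded x, y): √((x + 113.0)²+(y + 73.2)²) = 190.54 ≈ 190.54 km. ✓

68.3 km east, -14.6 km north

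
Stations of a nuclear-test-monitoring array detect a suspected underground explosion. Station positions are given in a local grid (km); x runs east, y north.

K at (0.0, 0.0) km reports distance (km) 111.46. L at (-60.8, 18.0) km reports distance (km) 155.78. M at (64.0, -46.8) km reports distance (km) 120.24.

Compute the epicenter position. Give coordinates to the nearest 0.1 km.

85.5 km east, 71.5 km north

Circle about each station: x² + y² = 111.46²; (x + 60.8)² + (y − 18.0)² = 155.78²; (x − 64.0)² + (y + 46.8)² = 120.24².
Subtracting the K equation from the L and M equations removes the quadratic terms:
-121.6 x + 36.0 y = -7823.44
128.0 x − 93.6 y = 4251.91
Solving the 2×2 system: x ≈ 85.5, y ≈ 71.5 km.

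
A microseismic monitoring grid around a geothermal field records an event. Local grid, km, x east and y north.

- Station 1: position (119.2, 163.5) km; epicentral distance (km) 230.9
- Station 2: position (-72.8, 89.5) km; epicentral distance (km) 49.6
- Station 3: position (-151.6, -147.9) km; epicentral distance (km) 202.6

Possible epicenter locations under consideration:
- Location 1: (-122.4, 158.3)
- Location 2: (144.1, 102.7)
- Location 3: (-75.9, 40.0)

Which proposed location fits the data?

Location 3

For each candidate, compare |candidate − station| to the reported distance:
Location 1: residuals Station 1 10.8, Station 2 35.2, Station 3 105.0 → max 105.0 km
Location 2: residuals Station 1 165.2, Station 2 167.7, Station 3 185.0 → max 185.0 km
Location 3: residuals Station 1 0.0, Station 2 0.0, Station 3 0.0 → max 0.0 km
Only Location 3 has all residuals ≈ 0.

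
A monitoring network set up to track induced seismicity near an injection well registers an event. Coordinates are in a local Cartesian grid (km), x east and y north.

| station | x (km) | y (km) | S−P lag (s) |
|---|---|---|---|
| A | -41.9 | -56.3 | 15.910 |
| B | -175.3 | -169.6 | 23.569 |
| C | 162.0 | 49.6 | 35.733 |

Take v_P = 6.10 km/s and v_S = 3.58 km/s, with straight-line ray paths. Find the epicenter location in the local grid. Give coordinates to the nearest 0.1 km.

-147.2 km east, 32.7 km north

Distance from S−P lag: d = Δt · v_P v_S / (v_P − v_S) = Δt · (6.10·3.58)/(6.10−3.58) ≈ 8.6659·Δt.
So d_A = 137.87, d_B = 204.25, d_C = 309.66 km.
Circle about each station: (x + 41.9)² + (y + 56.3)² = 137.87²; (x + 175.3)² + (y + 169.6)² = 204.25²; (x − 162.0)² + (y − 49.6)² = 309.66².
Subtracting the A equation from the B and C equations removes the quadratic terms:
-266.8 x − 226.6 y = 31859.02
407.8 x + 211.8 y = -53102.32
Solving the 2×2 system: x ≈ -147.2, y ≈ 32.7 km.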